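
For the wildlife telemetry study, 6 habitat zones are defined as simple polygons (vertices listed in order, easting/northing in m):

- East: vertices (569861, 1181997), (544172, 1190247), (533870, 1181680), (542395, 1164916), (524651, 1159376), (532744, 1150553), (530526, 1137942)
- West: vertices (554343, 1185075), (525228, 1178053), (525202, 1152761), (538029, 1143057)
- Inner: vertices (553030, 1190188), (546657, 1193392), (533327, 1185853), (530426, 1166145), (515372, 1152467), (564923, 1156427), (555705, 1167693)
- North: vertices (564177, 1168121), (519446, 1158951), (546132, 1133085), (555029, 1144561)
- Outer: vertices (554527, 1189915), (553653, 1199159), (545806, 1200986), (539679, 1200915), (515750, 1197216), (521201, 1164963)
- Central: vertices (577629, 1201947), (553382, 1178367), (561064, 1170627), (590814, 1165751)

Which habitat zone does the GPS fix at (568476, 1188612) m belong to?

Cast a ray rightward from (568476, 1188612). For each polygon, the edges (by vertex number in listed order) whose endpoints lie on opposite sides of northing = 1188612, where each meets that height, and whether that is right or left of the point:
East: 1–2 at easting≈549263.1 (left), 2–3 at easting≈542205.9 (left) → 0 crossings.
West: no edge straddles that height → 0 crossings.
Inner: 2–3 at easting≈538205.3 (left), 7–1 at easting≈553217.4 (left) → 0 crossings.
North: no edge straddles that height → 0 crossings.
Outer: 5–6 at easting≈517204.1 (left), 6–1 at easting≈552786.7 (left) → 0 crossings.
Central: 1–2 at easting≈563916.8 (left), 4–1 at easting≈582486.5 (right) → 1 crossing.
Only Central has an odd count, so the point is inside Central.

Central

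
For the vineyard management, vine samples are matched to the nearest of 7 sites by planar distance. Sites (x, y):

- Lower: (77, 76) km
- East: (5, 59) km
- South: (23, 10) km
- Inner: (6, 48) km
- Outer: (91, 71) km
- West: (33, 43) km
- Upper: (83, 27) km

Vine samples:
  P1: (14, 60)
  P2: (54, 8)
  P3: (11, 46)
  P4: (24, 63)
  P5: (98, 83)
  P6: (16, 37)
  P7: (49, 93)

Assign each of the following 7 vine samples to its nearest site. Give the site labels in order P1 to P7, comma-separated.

P1 → East (d²=82.00)
P2 → South (d²=965.00)
P3 → Inner (d²=29.00)
P4 → East (d²=377.00)
P5 → Outer (d²=193.00)
P6 → Inner (d²=221.00)
P7 → Lower (d²=1073.00)

East, South, Inner, East, Outer, Inner, Lower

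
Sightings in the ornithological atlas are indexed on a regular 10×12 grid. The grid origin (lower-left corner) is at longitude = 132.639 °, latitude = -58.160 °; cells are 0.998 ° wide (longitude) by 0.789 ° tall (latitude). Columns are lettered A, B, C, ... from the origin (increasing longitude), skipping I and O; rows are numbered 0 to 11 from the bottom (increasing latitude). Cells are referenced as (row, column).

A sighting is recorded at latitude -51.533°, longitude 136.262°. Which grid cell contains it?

Column index: ⌊(136.262 − 132.639) / 0.998⌋ = ⌊3.630⌋ = 3 → column D
Row offset from origin: ⌊(-51.533 − -58.160) / 0.789⌋ = ⌊8.399⌋ = 8 → row 8

(8, D)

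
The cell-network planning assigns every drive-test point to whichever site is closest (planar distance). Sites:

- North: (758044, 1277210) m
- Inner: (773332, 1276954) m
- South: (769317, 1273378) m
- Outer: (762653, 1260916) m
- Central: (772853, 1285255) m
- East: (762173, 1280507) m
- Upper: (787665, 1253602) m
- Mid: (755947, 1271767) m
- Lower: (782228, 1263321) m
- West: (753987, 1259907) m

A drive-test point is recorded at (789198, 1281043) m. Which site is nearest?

Inner

Squared distances to each site:
North: 985263605.000; Inner: 268449877.000; South: 454006386.000; Outer: 1109733154.000; Central: 284899969.000; East: 730637921.000; Upper: 755358570.000; Mid: 1191673177.000; Lower: 362650184.000; West: 1686545017.000.
Minimum at Inner.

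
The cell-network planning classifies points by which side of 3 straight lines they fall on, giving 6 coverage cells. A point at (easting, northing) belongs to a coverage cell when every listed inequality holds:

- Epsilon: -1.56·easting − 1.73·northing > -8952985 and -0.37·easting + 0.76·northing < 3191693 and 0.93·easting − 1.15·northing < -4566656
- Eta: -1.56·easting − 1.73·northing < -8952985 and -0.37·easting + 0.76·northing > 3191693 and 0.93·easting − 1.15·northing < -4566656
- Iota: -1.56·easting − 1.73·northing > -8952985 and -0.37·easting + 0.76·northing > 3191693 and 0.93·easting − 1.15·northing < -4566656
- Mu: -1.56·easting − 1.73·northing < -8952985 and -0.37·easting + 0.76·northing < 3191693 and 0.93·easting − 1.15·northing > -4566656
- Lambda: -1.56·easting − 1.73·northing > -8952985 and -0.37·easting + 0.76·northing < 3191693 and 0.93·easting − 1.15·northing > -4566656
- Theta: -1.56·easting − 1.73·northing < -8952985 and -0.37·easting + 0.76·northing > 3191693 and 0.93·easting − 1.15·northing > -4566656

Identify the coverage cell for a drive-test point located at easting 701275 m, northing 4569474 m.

-1.56·701275 − 1.73·4569474 = -8999179.020, which is < -8952985
-0.37·701275 + 0.76·4569474 = 3213328.490, which is > 3191693
0.93·701275 − 1.15·4569474 = -4602709.350, which is < -4566656
This sign pattern matches Eta.

Eta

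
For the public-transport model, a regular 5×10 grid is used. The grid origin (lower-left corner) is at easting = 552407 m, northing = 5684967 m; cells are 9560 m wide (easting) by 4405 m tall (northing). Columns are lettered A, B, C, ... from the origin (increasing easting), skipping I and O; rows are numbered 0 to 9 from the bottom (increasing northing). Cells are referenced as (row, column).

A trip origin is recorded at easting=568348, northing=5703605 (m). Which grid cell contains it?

(4, B)

Column index: ⌊(568348 − 552407) / 9560⌋ = ⌊1.667⌋ = 1 → column B
Row offset from origin: ⌊(5703605 − 5684967) / 4405⌋ = ⌊4.231⌋ = 4 → row 4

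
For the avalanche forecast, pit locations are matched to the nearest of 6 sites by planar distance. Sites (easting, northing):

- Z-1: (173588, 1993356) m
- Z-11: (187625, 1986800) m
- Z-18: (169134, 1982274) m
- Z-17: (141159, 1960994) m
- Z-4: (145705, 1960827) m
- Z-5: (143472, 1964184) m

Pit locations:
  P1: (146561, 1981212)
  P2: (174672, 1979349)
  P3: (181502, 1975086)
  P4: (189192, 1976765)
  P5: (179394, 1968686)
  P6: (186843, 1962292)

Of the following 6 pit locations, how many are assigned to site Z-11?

P1 → Z-5
P2 → Z-18
P3 → Z-11
P4 → Z-11
P5 → Z-18
P6 → Z-11
3 of the 6 go to Z-11.

3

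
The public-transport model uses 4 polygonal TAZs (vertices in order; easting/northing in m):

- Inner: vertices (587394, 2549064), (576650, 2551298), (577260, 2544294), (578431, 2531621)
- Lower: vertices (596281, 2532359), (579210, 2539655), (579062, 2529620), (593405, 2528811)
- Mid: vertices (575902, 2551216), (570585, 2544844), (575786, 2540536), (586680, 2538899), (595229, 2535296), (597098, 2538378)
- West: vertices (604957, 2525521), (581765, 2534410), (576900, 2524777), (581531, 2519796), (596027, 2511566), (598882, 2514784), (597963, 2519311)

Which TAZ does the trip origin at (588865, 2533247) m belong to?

Cast a ray rightward from (588865, 2533247). For each polygon, the edges (by vertex number in listed order) whose endpoints lie on opposite sides of northing = 2533247, where each meets that height, and whether that is right or left of the point:
Inner: 3–4 at easting≈578280.8 (left), 4–1 at easting≈579266.5 (left) → 0 crossings.
Lower: 1–2 at easting≈594203.3 (right), 2–3 at easting≈579115.5 (left) → 1 crossing.
Mid: no edge straddles that height → 0 crossings.
West: 1–2 at easting≈584799.3 (left), 2–3 at easting≈581177.6 (left) → 0 crossings.
Only Lower has an odd count, so the point is inside Lower.

Lower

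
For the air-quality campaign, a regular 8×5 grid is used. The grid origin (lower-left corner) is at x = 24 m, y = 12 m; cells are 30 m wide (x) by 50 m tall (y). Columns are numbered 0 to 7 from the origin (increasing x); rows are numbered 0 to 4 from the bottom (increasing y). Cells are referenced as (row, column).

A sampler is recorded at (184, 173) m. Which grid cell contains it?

Column index: ⌊(184 − 24) / 30⌋ = ⌊5.333⌋ = 5
Row offset from origin: ⌊(173 − 12) / 50⌋ = ⌊3.220⌋ = 3 → row 3

(3, 5)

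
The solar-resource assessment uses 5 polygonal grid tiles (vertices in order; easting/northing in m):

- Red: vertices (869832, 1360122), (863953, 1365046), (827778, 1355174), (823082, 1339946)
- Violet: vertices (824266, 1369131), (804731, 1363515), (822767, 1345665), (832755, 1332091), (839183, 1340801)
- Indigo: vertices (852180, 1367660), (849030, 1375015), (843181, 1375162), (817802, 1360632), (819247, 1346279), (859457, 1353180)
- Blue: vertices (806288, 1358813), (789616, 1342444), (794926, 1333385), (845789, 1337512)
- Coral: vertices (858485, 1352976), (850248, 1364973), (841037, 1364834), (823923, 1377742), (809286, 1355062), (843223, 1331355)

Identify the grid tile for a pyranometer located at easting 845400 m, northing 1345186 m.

Cast a ray rightward from (845400, 1345186). For each polygon, the edges (by vertex number in listed order) whose endpoints lie on opposite sides of northing = 1345186, where each meets that height, and whether that is right or left of the point:
Red: 3–4 at easting≈824697.9 (left), 4–1 at easting≈835223.7 (left) → 0 crossings.
Violet: 3–4 at easting≈823119.5 (left), 5–1 at easting≈836874.1 (left) → 0 crossings.
Indigo: no edge straddles that height → 0 crossings.
Blue: 1–2 at easting≈792408.8 (left), 4–1 at easting≈831558.2 (left) → 0 crossings.
Coral: 5–6 at easting≈823423.7 (left), 6–1 at easting≈852986.1 (right) → 1 crossing.
Only Coral has an odd count, so the point is inside Coral.

Coral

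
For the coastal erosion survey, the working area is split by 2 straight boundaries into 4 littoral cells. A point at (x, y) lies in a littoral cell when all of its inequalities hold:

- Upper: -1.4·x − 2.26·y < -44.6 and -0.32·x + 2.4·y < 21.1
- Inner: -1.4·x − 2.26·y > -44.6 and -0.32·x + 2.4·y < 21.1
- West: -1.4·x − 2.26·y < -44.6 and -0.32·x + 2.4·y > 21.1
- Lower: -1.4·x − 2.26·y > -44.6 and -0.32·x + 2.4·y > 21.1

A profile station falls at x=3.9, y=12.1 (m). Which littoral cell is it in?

Lower

-1.4·3.9 − 2.26·12.1 = -32.806, which is > -44.6
-0.32·3.9 + 2.4·12.1 = 27.792, which is > 21.1
This sign pattern matches Lower.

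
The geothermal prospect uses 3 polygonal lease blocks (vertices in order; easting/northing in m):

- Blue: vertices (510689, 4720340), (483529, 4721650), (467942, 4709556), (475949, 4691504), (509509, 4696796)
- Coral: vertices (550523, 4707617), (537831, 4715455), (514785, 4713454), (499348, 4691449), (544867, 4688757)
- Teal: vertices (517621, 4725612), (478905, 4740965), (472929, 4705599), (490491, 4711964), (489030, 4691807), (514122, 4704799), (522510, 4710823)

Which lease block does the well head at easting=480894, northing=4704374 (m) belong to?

Cast a ray rightward from (480894, 4704374). For each polygon, the edges (by vertex number in listed order) whose endpoints lie on opposite sides of northing = 4704374, where each meets that height, and whether that is right or left of the point:
Blue: 3–4 at easting≈470240.5 (left), 5–1 at easting≈509888.8 (right) → 1 crossing.
Coral: 3–4 at easting≈508415.2 (right), 5–1 at easting≈549550.4 (right) → 2 crossings.
Teal: 4–5 at easting≈489940.9 (right), 5–6 at easting≈513301.2 (right) → 2 crossings.
Only Blue has an odd count, so the point is inside Blue.

Blue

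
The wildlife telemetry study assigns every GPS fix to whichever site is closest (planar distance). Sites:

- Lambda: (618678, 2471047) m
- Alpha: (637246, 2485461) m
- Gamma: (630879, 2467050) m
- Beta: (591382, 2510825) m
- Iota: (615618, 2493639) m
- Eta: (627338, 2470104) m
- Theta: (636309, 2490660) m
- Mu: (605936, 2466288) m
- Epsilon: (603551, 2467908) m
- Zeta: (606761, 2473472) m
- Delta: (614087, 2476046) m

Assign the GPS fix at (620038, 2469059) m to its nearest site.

Lambda

Squared distances to each site:
Lambda: 5801744.000; Alpha: 565140868.000; Gamma: 121563362.000; Beta: 2565565092.000; Iota: 623712800.000; Eta: 54382025.000; Theta: 731348642.000; Mu: 206544845.000; Epsilon: 273145970.000; Zeta: 195753298.000; Delta: 84232570.000.
Minimum at Lambda.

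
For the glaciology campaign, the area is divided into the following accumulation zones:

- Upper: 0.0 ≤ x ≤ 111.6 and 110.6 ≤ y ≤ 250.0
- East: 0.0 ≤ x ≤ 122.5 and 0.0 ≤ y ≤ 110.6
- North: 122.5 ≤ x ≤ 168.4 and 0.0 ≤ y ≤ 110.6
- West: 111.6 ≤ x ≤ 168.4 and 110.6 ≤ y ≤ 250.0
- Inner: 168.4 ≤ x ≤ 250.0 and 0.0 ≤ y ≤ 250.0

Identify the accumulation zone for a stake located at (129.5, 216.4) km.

The point has x = 129.5 and y = 216.4.
Only West satisfies 111.6 ≤ x ≤ 168.4 and 110.6 ≤ y ≤ 250.0.

West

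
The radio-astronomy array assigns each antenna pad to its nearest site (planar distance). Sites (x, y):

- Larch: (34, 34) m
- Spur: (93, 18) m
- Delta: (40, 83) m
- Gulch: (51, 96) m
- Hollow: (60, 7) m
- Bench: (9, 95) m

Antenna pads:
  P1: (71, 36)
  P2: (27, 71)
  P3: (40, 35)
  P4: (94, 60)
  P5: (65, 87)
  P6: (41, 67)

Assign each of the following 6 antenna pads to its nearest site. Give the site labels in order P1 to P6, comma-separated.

Spur, Delta, Larch, Spur, Gulch, Delta

P1 → Spur (d²=808.00)
P2 → Delta (d²=313.00)
P3 → Larch (d²=37.00)
P4 → Spur (d²=1765.00)
P5 → Gulch (d²=277.00)
P6 → Delta (d²=257.00)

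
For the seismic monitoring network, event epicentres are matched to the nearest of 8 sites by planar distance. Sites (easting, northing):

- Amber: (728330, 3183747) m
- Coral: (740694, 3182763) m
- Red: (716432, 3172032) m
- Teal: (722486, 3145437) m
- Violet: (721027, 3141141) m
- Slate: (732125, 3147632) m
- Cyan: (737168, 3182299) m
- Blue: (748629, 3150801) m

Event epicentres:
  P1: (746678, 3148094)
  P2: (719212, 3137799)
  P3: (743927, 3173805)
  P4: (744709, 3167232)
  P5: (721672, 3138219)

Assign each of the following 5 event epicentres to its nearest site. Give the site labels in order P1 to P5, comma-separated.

Blue, Violet, Coral, Coral, Violet

P1 → Blue (d²=11134250.00)
P2 → Violet (d²=14463189.00)
P3 → Coral (d²=90698053.00)
P4 → Coral (d²=257332186.00)
P5 → Violet (d²=8954109.00)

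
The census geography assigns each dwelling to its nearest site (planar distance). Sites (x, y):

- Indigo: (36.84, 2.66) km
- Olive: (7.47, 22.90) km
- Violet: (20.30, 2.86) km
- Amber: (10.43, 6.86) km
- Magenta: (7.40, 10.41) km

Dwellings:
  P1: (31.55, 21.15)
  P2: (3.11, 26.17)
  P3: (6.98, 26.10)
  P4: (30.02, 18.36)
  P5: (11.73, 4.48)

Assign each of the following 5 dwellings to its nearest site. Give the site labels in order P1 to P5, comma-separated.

Indigo, Olive, Olive, Indigo, Amber

P1 → Indigo (d²=369.86)
P2 → Olive (d²=29.70)
P3 → Olive (d²=10.48)
P4 → Indigo (d²=293.00)
P5 → Amber (d²=7.35)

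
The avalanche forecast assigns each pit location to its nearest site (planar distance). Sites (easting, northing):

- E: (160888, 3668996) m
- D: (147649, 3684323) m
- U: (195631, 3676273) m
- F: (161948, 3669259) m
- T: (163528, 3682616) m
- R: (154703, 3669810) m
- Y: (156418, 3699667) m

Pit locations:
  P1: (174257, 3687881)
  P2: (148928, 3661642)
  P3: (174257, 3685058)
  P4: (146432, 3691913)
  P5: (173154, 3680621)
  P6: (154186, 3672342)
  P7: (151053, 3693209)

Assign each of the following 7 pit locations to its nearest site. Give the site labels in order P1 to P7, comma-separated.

P1 → T (d²=142831666.00)
P2 → R (d²=100066849.00)
P3 → T (d²=121074805.00)
P4 → D (d²=59089189.00)
P5 → T (d²=96639901.00)
P6 → R (d²=6678313.00)
P7 → Y (d²=70488989.00)

T, R, T, D, T, R, Y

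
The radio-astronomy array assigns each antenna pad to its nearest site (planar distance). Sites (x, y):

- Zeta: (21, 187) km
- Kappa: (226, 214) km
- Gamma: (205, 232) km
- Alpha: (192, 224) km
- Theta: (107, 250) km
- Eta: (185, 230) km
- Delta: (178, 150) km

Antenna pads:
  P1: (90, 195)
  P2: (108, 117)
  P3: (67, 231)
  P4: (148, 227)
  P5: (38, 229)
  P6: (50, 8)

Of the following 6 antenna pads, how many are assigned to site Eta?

P1 → Theta
P2 → Delta
P3 → Theta
P4 → Eta
P5 → Zeta
P6 → Zeta
1 of the 6 goes to Eta.

1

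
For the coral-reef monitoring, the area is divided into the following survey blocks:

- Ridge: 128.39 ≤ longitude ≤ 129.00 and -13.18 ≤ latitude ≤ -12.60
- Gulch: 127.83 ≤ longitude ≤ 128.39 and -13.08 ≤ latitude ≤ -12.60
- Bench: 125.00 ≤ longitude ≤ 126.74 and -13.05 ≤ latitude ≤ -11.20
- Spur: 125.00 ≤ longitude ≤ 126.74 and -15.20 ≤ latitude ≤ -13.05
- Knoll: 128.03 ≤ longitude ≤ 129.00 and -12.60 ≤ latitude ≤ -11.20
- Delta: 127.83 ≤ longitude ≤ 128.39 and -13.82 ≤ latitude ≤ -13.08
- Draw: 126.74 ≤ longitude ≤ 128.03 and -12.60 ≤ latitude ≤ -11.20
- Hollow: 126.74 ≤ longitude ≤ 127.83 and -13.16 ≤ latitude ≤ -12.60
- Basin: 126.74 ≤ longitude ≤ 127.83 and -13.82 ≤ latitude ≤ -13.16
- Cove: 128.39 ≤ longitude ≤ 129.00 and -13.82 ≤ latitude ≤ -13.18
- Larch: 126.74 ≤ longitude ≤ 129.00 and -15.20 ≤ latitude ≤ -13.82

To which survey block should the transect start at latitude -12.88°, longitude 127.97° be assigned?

Gulch

The point has longitude = 127.97 and latitude = -12.88.
Only Gulch satisfies 127.83 ≤ longitude ≤ 128.39 and -13.08 ≤ latitude ≤ -12.60.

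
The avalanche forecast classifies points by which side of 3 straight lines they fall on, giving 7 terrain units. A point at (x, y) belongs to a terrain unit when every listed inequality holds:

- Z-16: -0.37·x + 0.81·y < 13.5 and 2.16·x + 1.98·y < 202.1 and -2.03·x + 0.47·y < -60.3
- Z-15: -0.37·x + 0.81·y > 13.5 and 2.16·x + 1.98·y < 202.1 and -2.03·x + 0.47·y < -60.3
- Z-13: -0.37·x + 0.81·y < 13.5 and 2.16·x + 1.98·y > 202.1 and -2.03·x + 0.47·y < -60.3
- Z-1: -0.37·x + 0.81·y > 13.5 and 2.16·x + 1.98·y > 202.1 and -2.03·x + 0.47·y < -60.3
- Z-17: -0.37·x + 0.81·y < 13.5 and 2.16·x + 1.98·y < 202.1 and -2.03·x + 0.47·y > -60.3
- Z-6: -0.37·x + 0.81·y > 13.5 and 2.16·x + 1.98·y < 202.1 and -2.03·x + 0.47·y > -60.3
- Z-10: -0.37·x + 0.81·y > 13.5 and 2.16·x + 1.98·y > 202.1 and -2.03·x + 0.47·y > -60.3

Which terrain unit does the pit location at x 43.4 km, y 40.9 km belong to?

-0.37·43.4 + 0.81·40.9 = 17.071, which is > 13.5
2.16·43.4 + 1.98·40.9 = 174.726, which is < 202.1
-2.03·43.4 + 0.47·40.9 = -68.879, which is < -60.3
This sign pattern matches Z-15.

Z-15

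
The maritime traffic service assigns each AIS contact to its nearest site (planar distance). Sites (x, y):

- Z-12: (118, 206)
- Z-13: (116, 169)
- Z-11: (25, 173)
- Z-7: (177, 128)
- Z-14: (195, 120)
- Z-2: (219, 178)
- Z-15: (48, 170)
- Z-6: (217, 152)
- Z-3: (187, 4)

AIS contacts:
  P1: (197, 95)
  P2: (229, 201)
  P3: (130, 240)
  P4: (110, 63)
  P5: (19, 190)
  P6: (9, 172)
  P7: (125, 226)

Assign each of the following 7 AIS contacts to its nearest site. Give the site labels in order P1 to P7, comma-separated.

Z-14, Z-2, Z-12, Z-7, Z-11, Z-11, Z-12

P1 → Z-14 (d²=629.00)
P2 → Z-2 (d²=629.00)
P3 → Z-12 (d²=1300.00)
P4 → Z-7 (d²=8714.00)
P5 → Z-11 (d²=325.00)
P6 → Z-11 (d²=257.00)
P7 → Z-12 (d²=449.00)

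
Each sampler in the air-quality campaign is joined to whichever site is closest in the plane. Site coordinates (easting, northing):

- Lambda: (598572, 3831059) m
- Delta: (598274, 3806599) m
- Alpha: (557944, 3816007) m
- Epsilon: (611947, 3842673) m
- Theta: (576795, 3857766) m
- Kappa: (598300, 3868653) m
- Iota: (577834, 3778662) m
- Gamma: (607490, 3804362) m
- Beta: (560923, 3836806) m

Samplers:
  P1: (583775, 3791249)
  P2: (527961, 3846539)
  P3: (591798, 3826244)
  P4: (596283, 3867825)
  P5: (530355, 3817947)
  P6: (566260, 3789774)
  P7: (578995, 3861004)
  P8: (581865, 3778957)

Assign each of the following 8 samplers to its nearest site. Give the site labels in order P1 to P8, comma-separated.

P1 → Iota (d²=193728050.00)
P2 → Beta (d²=1181224733.00)
P3 → Lambda (d²=69071301.00)
P4 → Kappa (d²=4753873.00)
P5 → Alpha (d²=764916521.00)
P6 → Iota (d²=257434020.00)
P7 → Theta (d²=15324644.00)
P8 → Iota (d²=16335986.00)

Iota, Beta, Lambda, Kappa, Alpha, Iota, Theta, Iota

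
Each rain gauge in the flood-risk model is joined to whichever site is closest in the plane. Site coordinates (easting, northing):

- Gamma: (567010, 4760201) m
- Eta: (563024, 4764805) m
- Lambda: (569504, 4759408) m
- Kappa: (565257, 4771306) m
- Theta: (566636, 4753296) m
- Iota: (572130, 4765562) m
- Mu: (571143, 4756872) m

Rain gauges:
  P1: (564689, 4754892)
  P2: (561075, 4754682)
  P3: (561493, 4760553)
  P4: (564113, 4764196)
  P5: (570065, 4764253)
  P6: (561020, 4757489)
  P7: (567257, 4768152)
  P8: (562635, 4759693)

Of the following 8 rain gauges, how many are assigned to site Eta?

P1 → Theta
P2 → Theta
P3 → Eta
P4 → Eta
P5 → Iota
P6 → Gamma
P7 → Kappa
P8 → Gamma
2 of the 8 go to Eta.

2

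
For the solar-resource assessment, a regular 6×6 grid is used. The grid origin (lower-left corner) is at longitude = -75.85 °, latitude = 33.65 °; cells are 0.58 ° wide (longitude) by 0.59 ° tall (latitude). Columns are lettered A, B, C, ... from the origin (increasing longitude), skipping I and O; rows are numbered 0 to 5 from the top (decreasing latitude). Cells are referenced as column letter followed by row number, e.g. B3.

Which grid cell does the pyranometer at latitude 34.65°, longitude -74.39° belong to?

C4

Column index: ⌊(-74.39 − -75.85) / 0.58⌋ = ⌊2.517⌋ = 2 → column C
Row offset from origin: ⌊(34.65 − 33.65) / 0.59⌋ = ⌊1.695⌋ = 1 → row 4 (counted from top)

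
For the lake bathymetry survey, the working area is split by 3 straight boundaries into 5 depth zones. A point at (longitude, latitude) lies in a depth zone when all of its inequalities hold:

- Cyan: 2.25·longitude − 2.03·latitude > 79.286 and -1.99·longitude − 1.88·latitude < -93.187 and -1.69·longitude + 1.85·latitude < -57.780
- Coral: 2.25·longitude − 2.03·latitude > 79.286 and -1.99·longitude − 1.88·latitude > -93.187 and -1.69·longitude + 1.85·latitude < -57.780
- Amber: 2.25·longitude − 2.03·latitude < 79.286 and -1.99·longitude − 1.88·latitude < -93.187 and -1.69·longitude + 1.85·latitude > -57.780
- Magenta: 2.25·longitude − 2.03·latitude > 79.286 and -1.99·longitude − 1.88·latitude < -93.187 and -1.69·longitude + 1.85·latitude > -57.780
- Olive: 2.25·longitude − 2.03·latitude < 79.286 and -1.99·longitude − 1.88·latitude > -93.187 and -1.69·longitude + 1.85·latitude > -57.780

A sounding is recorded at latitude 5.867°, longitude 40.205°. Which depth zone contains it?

2.25·40.205 − 2.03·5.867 = 78.551, which is < 79.286
-1.99·40.205 − 1.88·5.867 = -91.038, which is > -93.187
-1.69·40.205 + 1.85·5.867 = -57.093, which is > -57.780
This sign pattern matches Olive.

Olive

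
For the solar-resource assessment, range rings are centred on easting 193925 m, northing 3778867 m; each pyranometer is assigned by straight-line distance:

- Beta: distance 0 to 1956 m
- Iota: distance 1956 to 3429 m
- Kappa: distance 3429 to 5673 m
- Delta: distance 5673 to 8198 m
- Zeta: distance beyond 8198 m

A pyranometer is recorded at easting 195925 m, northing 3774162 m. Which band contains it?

Kappa

Distance = √((195925−193925)² + (3774162−3778867)²) = √(4000000.000 + 22137025.000) = 5112.438 m.
3429 ≤ 5112.438 < 5673 → Kappa.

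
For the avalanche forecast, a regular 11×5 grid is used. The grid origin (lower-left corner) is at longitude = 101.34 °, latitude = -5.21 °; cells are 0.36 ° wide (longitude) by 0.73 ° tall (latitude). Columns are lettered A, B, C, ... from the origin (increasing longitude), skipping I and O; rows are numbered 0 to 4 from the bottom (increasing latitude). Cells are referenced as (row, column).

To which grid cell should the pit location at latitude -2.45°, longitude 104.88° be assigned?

Column index: ⌊(104.88 − 101.34) / 0.36⌋ = ⌊9.833⌋ = 9 → column K
Row offset from origin: ⌊(-2.45 − -5.21) / 0.73⌋ = ⌊3.781⌋ = 3 → row 3

(3, K)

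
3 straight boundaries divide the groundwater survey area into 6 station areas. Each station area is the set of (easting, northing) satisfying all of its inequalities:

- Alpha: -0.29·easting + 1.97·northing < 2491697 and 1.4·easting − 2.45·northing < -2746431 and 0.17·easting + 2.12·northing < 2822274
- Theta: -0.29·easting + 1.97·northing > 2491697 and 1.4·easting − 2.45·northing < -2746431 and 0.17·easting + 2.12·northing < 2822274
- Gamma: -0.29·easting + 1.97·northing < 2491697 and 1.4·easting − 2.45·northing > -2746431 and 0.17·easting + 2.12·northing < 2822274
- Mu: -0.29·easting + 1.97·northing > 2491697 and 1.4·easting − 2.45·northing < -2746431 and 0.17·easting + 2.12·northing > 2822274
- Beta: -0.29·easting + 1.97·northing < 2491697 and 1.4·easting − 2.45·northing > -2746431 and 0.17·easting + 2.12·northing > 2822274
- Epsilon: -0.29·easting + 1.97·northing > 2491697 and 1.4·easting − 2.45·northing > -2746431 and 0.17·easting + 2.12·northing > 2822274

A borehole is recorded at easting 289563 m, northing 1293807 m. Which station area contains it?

-0.29·289563 + 1.97·1293807 = 2464826.520, which is < 2491697
1.4·289563 − 2.45·1293807 = -2764438.950, which is < -2746431
0.17·289563 + 2.12·1293807 = 2792096.550, which is < 2822274
This sign pattern matches Alpha.

Alpha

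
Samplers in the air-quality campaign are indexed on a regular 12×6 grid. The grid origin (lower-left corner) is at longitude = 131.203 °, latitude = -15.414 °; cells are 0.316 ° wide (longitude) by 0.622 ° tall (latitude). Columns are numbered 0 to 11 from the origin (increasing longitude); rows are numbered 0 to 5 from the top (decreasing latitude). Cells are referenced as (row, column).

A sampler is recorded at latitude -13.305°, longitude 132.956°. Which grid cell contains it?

Column index: ⌊(132.956 − 131.203) / 0.316⌋ = ⌊5.547⌋ = 5
Row offset from origin: ⌊(-13.305 − -15.414) / 0.622⌋ = ⌊3.391⌋ = 3 → row 2 (counted from top)

(2, 5)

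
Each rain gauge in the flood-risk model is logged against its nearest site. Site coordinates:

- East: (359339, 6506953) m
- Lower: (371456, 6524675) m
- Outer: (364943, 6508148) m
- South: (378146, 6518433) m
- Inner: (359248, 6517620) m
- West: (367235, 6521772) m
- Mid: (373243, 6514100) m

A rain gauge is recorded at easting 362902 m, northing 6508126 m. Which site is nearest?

Outer

Squared distances to each site:
East: 14070898.000; Lower: 347040317.000; Outer: 4166165.000; South: 338613785.000; Inner: 103487752.000; West: 204988205.000; Mid: 142624957.000.
Minimum at Outer.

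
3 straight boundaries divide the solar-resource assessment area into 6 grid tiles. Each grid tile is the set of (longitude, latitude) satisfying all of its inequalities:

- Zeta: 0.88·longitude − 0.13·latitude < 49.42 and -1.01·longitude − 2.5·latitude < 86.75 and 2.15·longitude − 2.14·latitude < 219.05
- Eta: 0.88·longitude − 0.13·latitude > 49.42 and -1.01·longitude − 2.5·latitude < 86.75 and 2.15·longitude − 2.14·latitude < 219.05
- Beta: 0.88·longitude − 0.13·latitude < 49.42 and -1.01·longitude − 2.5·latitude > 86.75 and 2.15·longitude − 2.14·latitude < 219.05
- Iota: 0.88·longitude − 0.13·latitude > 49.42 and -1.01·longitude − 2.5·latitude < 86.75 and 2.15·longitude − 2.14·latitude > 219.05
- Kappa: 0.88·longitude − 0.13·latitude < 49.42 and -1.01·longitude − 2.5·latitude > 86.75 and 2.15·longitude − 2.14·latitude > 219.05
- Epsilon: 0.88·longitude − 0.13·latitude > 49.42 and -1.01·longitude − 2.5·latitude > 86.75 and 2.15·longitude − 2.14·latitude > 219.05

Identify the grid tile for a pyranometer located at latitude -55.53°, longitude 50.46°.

Epsilon

0.88·50.46 − 0.13·-55.53 = 51.624, which is > 49.42
-1.01·50.46 − 2.5·-55.53 = 87.860, which is > 86.75
2.15·50.46 − 2.14·-55.53 = 227.323, which is > 219.05
This sign pattern matches Epsilon.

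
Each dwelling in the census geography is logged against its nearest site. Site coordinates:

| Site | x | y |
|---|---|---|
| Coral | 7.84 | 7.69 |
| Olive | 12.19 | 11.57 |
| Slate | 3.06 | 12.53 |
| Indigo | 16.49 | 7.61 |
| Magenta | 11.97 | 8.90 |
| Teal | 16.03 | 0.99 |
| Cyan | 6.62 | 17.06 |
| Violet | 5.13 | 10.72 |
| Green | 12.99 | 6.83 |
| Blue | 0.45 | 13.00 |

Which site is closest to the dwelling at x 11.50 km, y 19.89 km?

Cyan

Squared distances to each site:
Coral: 162.236; Olive: 69.699; Slate: 125.403; Indigo: 175.698; Magenta: 121.001; Teal: 377.731; Cyan: 31.823; Violet: 124.666; Green: 172.784; Blue: 169.575.
Minimum at Cyan.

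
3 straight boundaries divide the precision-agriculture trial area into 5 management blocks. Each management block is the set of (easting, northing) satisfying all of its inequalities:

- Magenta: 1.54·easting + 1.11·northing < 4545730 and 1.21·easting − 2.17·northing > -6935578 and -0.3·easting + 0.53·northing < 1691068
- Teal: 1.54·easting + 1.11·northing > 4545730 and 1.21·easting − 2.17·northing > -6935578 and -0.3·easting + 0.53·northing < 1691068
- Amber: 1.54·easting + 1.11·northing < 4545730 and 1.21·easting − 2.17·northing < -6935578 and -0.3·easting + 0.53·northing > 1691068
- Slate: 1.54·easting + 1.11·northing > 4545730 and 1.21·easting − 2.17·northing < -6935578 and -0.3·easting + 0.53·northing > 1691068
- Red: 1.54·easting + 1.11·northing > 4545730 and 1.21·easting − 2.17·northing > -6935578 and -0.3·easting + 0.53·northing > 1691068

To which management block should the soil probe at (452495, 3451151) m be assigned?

1.54·452495 + 1.11·3451151 = 4527619.910, which is < 4545730
1.21·452495 − 2.17·3451151 = -6941478.720, which is < -6935578
-0.3·452495 + 0.53·3451151 = 1693361.530, which is > 1691068
This sign pattern matches Amber.

Amber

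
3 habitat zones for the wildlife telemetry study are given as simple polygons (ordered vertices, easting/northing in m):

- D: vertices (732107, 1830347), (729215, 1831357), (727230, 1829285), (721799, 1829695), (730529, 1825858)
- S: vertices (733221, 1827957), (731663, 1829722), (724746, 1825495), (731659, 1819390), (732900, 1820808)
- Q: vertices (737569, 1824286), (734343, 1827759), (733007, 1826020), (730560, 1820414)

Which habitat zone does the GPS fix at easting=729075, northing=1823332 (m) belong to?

S

Cast a ray rightward from (729075, 1823332). For each polygon, the edges (by vertex number in listed order) whose endpoints lie on opposite sides of northing = 1823332, where each meets that height, and whether that is right or left of the point:
D: no edge straddles that height → 0 crossings.
S: 3–4 at easting≈727195.3 (left), 5–1 at easting≈733013.3 (right) → 1 crossing.
Q: 3–4 at easting≈731833.7 (right), 4–1 at easting≈735842.1 (right) → 2 crossings.
Only S has an odd count, so the point is inside S.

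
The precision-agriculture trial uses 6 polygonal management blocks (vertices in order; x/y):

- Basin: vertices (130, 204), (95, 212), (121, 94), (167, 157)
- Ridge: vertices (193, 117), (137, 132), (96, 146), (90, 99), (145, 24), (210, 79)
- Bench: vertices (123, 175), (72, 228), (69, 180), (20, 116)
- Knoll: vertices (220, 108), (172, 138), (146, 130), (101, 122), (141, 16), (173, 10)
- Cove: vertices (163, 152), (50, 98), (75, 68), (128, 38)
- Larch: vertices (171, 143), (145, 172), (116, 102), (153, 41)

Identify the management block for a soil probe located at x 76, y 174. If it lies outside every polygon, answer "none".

Bench

Cast a ray rightward from (76, 174). For each polygon, the edges (by vertex number in listed order) whose endpoints lie on opposite sides of y = 174, where each meets that height, and whether that is right or left of the point:
Basin: 2–3 at x≈103.4 (right), 4–1 at x≈153.6 (right) → 2 crossings.
Ridge: no edge straddles that height → 0 crossings.
Bench: 3–4 at x≈64.4 (left), 4–1 at x≈121.3 (right) → 1 crossing.
Knoll: no edge straddles that height → 0 crossings.
Cove: no edge straddles that height → 0 crossings.
Larch: no edge straddles that height → 0 crossings.
Only Bench has an odd count, so the point is inside Bench.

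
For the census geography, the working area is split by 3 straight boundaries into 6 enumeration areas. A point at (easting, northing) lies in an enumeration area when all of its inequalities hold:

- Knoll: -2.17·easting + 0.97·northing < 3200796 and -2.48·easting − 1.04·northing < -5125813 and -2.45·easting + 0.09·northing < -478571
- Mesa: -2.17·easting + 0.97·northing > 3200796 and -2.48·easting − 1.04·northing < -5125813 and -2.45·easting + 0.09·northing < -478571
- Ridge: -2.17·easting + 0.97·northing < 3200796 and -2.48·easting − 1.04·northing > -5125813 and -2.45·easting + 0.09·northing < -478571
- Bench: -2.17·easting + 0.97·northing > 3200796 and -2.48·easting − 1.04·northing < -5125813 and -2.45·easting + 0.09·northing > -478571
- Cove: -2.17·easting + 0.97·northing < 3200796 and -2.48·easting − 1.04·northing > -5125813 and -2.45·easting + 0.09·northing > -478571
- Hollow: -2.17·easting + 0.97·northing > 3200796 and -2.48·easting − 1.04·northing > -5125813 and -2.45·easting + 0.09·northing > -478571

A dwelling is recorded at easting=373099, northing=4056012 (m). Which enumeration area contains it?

Knoll

-2.17·373099 + 0.97·4056012 = 3124706.810, which is < 3200796
-2.48·373099 − 1.04·4056012 = -5143538.000, which is < -5125813
-2.45·373099 + 0.09·4056012 = -549051.470, which is < -478571
This sign pattern matches Knoll.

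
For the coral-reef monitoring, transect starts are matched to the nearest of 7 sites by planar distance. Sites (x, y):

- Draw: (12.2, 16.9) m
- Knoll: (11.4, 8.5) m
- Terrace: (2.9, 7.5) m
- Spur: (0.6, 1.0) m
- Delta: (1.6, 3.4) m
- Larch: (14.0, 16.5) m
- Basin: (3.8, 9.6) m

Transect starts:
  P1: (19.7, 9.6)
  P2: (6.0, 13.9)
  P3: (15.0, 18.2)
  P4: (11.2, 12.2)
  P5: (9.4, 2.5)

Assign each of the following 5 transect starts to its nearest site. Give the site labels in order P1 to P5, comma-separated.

Knoll, Basin, Larch, Knoll, Knoll

P1 → Knoll (d²=70.10)
P2 → Basin (d²=23.33)
P3 → Larch (d²=3.89)
P4 → Knoll (d²=13.73)
P5 → Knoll (d²=40.00)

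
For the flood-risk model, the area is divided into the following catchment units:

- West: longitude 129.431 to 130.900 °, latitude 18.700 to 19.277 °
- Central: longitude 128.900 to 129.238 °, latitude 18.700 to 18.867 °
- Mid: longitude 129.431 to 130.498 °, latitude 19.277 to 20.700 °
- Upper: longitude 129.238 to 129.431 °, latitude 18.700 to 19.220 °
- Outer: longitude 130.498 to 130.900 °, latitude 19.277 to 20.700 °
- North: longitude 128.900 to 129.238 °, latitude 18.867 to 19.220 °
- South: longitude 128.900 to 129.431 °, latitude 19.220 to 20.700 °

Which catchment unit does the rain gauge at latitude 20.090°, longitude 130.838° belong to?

The point has longitude = 130.838 and latitude = 20.090.
Only Outer satisfies 130.498 ≤ longitude ≤ 130.900 and 19.277 ≤ latitude ≤ 20.700.

Outer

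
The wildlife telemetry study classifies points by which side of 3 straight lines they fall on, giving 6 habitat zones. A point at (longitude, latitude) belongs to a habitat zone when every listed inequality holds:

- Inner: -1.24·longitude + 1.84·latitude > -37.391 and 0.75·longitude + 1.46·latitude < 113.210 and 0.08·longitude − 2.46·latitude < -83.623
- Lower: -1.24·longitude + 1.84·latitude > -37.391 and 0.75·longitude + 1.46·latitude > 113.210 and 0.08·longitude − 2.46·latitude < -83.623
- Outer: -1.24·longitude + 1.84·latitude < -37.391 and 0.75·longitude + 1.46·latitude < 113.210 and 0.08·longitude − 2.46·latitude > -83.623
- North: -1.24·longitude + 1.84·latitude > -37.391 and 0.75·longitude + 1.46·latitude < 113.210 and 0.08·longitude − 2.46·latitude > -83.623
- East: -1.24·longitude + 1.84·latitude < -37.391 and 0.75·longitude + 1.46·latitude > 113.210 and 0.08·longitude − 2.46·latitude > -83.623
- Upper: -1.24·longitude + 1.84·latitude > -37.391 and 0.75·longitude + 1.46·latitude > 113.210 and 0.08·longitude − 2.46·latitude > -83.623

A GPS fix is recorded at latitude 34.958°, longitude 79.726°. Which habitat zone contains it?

North

-1.24·79.726 + 1.84·34.958 = -34.538, which is > -37.391
0.75·79.726 + 1.46·34.958 = 110.833, which is < 113.210
0.08·79.726 − 2.46·34.958 = -79.619, which is > -83.623
This sign pattern matches North.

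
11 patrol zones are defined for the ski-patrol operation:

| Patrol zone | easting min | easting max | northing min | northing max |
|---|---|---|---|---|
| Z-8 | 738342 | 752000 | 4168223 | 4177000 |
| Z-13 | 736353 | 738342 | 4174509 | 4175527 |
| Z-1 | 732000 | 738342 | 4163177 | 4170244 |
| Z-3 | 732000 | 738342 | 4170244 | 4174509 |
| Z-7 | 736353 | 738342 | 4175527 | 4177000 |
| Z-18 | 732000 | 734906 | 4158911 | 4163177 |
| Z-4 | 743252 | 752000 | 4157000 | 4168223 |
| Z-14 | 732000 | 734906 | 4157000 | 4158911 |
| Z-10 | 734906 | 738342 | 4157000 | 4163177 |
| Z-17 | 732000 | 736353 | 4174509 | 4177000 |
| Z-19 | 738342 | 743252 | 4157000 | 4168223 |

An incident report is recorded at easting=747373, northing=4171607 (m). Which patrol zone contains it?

Z-8

The point has easting = 747373 and northing = 4171607.
Only Z-8 satisfies 738342 ≤ easting ≤ 752000 and 4168223 ≤ northing ≤ 4177000.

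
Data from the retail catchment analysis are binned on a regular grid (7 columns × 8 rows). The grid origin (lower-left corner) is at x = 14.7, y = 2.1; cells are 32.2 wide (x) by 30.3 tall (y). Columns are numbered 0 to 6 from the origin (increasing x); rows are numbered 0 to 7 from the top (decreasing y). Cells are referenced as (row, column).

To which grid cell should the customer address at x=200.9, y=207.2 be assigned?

(1, 5)

Column index: ⌊(200.9 − 14.7) / 32.2⌋ = ⌊5.783⌋ = 5
Row offset from origin: ⌊(207.2 − 2.1) / 30.3⌋ = ⌊6.769⌋ = 6 → row 1 (counted from top)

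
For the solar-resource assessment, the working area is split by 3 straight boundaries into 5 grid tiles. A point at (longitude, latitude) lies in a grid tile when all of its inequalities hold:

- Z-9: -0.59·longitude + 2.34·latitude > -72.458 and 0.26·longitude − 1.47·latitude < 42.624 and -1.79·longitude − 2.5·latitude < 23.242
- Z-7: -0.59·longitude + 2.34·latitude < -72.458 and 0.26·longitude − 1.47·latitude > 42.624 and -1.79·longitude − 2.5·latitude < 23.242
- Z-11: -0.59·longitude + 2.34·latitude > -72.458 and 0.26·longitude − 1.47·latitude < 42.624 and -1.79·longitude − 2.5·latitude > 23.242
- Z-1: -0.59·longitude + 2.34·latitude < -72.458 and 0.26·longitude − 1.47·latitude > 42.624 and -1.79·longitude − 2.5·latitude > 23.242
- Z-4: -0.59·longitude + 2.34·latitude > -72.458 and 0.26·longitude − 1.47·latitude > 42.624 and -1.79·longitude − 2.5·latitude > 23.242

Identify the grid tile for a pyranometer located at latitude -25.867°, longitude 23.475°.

Z-7

-0.59·23.475 + 2.34·-25.867 = -74.379, which is < -72.458
0.26·23.475 − 1.47·-25.867 = 44.128, which is > 42.624
-1.79·23.475 − 2.5·-25.867 = 22.647, which is < 23.242
This sign pattern matches Z-7.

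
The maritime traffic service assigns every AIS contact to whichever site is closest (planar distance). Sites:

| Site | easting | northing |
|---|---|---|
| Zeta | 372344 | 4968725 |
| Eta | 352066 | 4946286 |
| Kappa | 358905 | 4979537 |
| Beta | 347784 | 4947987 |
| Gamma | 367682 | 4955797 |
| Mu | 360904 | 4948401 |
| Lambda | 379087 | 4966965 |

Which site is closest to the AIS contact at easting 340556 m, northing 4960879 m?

Squared distances to each site:
Zeta: 1072036660.000; Eta: 345435749.000; Kappa: 684806765.000; Beta: 218447648.000; Gamma: 761646600.000; Mu: 569741588.000; Lambda: 1521677357.000.
Minimum at Beta.

Beta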